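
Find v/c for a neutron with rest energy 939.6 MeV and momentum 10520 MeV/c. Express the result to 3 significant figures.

βγ = pc/(mc²) = 10520/939.6 = 11.196.
Since γ² = 1 + (βγ)² = 126.35, γ = √126.35 = 11.2406, and β = (βγ)/γ = 11.196/11.2406 = 0.996.

0.996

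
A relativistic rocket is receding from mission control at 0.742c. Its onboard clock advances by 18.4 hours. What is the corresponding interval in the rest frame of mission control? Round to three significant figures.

27.4 hours

With β = 0.742, γ = 1/√(1 − 0.742²) = 1/√0.449436 = 1.4916.
Time dilation: Δt = γ·Δτ = 1.4916 × 18.4 = 27.4 hours.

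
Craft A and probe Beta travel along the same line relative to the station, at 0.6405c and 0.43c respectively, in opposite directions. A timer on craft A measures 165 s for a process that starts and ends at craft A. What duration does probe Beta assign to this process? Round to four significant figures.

303.5 s

Speed of craft A in probe Beta's frame: u = (v_A + v_B)/(1 + v_A v_B/c²) = (0.6405 + 0.43)/(1 + 0.6405×0.43) = 1.0705/1.275415 = 0.83933; |u| = 0.83933c.
At |u| = 0.83933c, γ = (1 − 0.704475)^(−1/2) = 1.8395.
The clock on craft A records proper time, so probe Beta measures Δt = γΔτ = 1.8395 × 165 = 303.5 s.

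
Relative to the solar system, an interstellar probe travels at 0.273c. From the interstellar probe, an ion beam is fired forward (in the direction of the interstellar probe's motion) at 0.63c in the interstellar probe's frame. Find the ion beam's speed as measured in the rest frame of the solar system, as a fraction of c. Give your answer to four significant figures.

In units of c, u = (u' + v)/(1 + u'v) with u' = 0.63 and v = 0.273.
Numerator: 0.63 + 0.273 = 0.903. Denominator: 1 + (0.63)(0.273) = 1.17199.
u = 0.903/1.17199 = 0.77048, so the speed is 0.7705c.

0.7705c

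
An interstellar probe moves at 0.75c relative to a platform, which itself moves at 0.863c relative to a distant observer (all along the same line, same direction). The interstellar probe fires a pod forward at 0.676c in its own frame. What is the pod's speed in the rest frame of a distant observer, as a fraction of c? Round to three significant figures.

0.996c

First combine the pod and interstellar probe (S''→S'): u₁ = (0.676 + 0.75)/(1 + 0.676×0.75) = 1.426/1.507 = 0.94625.
Then combine with the platform (S'→S): u = (0.94625 + 0.863)/(1 + 0.94625×0.863) = 1.80925/1.81661375 = 0.99595.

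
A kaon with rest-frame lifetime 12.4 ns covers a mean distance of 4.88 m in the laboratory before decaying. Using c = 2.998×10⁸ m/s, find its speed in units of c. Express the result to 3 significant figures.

0.795c

Lab distance = (lab lifetime)·v = γτ·βc, so βγ = d/(cτ) = 4.880/(2.998×10⁸ × 1.240×10^-8) = 1.3127.
With βγ = 1.3127: γ² = 1 + (βγ)² = 2.72318, and β = (βγ)/γ = 1.3127/1.65021 = 0.795.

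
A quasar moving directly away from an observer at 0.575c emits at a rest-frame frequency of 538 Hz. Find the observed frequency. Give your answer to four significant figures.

Relativistic Doppler (source moving away): f_obs = f_src · √((1−β)/(1+β)).
With β = 0.575: factor = √(0.425/1.575) = 0.51946.
f_obs = 538 × 0.51946 = 279.5 Hz.

279.5 Hz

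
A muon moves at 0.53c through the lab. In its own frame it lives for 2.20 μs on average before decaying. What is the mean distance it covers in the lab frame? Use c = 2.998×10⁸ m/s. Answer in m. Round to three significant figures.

412 m

γ = 1/√(1 − β²) = 1/√(1 − 0.2809) = 1/√0.7191 = 1/0.847998 = 1.1792.
Lab-frame lifetime: Δt = γτ = 1.1792 × 2.20 μs = 2.5942 μs.
Distance: d = vΔt = 0.53 × 2.998×10⁸ m/s × 2.5942×10^-6 s = 412 m.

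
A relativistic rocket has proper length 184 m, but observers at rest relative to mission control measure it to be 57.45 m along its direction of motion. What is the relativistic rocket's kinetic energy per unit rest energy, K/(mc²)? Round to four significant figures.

γ = L₀/L = 184/57.45 = 3.20279.
Since K = (γ−1)mc², K/(mc²) = 3.20279 − 1 = 2.203.

2.203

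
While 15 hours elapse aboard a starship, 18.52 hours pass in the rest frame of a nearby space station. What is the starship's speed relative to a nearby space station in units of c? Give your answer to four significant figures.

γ = Δt/Δτ = 18.52/15 = 1.2347.
β = √(1 − 1/γ²) = √(1 − 0.65596) = √0.34404 = 0.5865.

0.5865c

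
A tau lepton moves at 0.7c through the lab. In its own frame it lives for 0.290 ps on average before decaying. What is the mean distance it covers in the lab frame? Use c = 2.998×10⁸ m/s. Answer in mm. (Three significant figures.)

With β = 0.7, γ = 1/√(1 − 0.7²) = 1/√0.51 = 1.4003.
Lab-frame lifetime: Δt = γτ = 1.4003 × 0.290 ps = 0.40609 ps.
Distance: d = vΔt = 0.7 × 2.998×10⁸ m/s × 4.0609×10^-13 s = 8.52×10^-5 m = 0.0852 mm.

0.0852 mm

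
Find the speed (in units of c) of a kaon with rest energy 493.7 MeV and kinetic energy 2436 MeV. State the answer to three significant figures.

0.986c

γ = 1 + K/(mc²) = 1 + 2436/493.7 = 5.9342.
β = √(1 − 1/γ²) = √(1 − 0.0283972) = √0.9716028 = 0.986.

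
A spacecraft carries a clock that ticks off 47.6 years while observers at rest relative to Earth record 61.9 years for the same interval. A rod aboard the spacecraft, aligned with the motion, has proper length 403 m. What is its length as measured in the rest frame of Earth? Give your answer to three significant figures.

The time-dilation ratio gives γ = 61.9/47.6 = 1.30042.
L = L₀/γ = 403/1.30042 = 310 m.

310 m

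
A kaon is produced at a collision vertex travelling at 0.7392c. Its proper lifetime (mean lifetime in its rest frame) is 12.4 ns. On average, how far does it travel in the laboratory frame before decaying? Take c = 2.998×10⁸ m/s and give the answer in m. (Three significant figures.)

4.08 m

Lorentz factor: γ = (1 − 0.54641664)^(−1/2) = 1.4848.
Lab-frame lifetime: Δt = γτ = 1.4848 × 12.4 ns = 18.412 ns.
Distance: d = vΔt = 0.7392 × 2.998×10⁸ m/s × 1.8412×10^-8 s = 4.08 m.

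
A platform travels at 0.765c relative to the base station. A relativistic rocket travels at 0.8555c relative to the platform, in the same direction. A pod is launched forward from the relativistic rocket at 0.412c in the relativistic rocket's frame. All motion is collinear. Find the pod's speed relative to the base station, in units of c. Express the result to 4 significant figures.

First combine the pod and relativistic rocket (S''→S'): u₁ = (0.412 + 0.8555)/(1 + 0.412×0.8555) = 1.2675/1.352466 = 0.93718.
Then combine with the platform (S'→S): u = (0.93718 + 0.765)/(1 + 0.93718×0.765) = 1.70218/1.7169427 = 0.9914.

0.9914c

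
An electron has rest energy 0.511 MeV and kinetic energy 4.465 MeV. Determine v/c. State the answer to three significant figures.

0.995

K = (γ−1)mc², so γ = 1 + 4.465/0.511 = 9.7378.
Then v/c = √(1 − γ⁻²) = √(1 − 0.0105458) = √0.9894542 = 0.995.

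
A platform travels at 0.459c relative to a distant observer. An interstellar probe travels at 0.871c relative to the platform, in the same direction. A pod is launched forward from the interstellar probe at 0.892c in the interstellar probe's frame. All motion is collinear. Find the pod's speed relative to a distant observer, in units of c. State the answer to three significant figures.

First combine the pod and interstellar probe (S''→S'): u₁ = (0.892 + 0.871)/(1 + 0.892×0.871) = 1.763/1.776932 = 0.99216.
Then combine with the platform (S'→S): u = (0.99216 + 0.459)/(1 + 0.99216×0.459) = 1.45116/1.45540144 = 0.99709.

0.997c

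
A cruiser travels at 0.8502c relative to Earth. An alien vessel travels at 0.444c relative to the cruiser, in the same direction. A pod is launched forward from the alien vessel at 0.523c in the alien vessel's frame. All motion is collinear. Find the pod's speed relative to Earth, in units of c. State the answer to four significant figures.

First combine the pod and alien vessel (S''→S'): u₁ = (0.523 + 0.444)/(1 + 0.523×0.444) = 0.967/1.232212 = 0.78477.
Then combine with the cruiser (S'→S): u = (0.78477 + 0.8502)/(1 + 0.78477×0.8502) = 1.63497/1.667211454 = 0.98066.

0.9807c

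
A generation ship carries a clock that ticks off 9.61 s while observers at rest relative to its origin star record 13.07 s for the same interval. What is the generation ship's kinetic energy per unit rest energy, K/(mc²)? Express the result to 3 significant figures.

The time-dilation ratio gives γ = 13.07/9.61 = 1.36004.
Since K = (γ−1)mc², K/(mc²) = 1.36004 − 1 = 0.360.

0.360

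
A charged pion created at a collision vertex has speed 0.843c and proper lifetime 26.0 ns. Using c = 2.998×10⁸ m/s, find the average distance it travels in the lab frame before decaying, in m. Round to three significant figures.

With β = 0.843, γ = 1/√(1 − 0.843²) = 1/√0.289351 = 1.859.
Lab-frame lifetime: Δt = γτ = 1.859 × 26.0 ns = 48.334 ns.
Distance: d = vΔt = 0.843 × 2.998×10⁸ m/s × 4.8334×10^-8 s = 12.2 m.

12.2 m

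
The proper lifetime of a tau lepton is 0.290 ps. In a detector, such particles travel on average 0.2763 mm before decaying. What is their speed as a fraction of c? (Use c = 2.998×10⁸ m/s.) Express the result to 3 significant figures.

Lab distance = (lab lifetime)·v = γτ·βc, so βγ = d/(cτ) = 2.763×10^-4/(2.998×10⁸ × 2.900×10^-13) = 3.178.
With βγ = 3.178: γ² = 1 + (βγ)² = 11.0997, and β = (βγ)/γ = 3.178/3.33162 = 0.954.

0.954c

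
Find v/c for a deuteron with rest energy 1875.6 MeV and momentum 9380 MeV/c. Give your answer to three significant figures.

βγ = pc/(mc²) = 9380/1875.6 = 5.0011.
Since γ² = 1 + (βγ)² = 26.011, γ = √26.011 = 5.1001, and β = (βγ)/γ = 5.0011/5.1001 = 0.981.

0.981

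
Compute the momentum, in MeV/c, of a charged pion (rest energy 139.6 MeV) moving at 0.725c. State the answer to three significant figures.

Lorentz factor: γ = (1 − 0.525625)^(−1/2) = 1.4519.
Momentum: p = γβ·mc = 1.4519 × 0.725 × 139.6 MeV/c = 147 MeV/c.

147 MeV/c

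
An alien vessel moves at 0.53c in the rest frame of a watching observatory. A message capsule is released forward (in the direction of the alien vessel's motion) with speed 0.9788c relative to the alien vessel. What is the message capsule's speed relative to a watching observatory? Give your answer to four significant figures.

0.9934c

In units of c, u = (u' + v)/(1 + u'v) with u' = 0.9788 and v = 0.53.
Numerator: 0.9788 + 0.53 = 1.5088. Denominator: 1 + (0.9788)(0.53) = 1.518764.
u = 1.5088/1.518764 = 0.99344, so the speed is 0.9934c.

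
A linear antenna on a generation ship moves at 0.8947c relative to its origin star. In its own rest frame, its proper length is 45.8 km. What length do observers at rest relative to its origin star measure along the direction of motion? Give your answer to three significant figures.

20.5 km

γ = 1/√(1 − β²) = 1/√(1 − 0.80048809) = 1/√0.19951191 = 1/0.446668 = 2.2388.
Length contraction: L = L₀/γ = 45.8/2.2388 = 20.5 km.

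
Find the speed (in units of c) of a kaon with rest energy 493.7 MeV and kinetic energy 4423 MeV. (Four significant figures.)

0.9949c

γ = 1 + K/(mc²) = 1 + 4423/493.7 = 9.9589.
β = √(1 − 1/γ²) = √(1 − 0.0100827) = √0.9899173 = 0.9949.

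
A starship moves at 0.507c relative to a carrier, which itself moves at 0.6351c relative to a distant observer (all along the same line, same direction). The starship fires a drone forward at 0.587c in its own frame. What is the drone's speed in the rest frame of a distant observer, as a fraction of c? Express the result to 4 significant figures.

0.9627c

First combine the drone and starship (S''→S'): u₁ = (0.587 + 0.507)/(1 + 0.587×0.507) = 1.094/1.297609 = 0.84309.
Then combine with the carrier (S'→S): u = (0.84309 + 0.6351)/(1 + 0.84309×0.6351) = 1.47819/1.535446459 = 0.96271.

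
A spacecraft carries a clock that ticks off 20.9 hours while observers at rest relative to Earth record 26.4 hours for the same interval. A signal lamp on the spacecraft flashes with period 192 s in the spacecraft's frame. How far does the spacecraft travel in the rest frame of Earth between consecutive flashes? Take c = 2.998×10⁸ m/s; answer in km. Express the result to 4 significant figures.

γ = Δt/Δτ = 26.4/20.9 = 1.26316.
β = √(1 − 1/γ²) = 0.61095. Lab-frame period = γτ = 1.26316×192 s = 242.53 s. Distance = βc × γτ = 0.61095 × 2.998×10⁸ m/s × 242.53 s = 4.4422×10^10 m = 4.442×10^7 km.

4.442×10^7 km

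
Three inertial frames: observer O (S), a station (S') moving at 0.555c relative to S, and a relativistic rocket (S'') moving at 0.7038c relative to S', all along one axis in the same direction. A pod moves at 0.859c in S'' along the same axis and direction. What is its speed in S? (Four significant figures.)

First combine the pod and relativistic rocket (S''→S'): u₁ = (0.859 + 0.7038)/(1 + 0.859×0.7038) = 1.5628/1.6045642 = 0.97397.
Then combine with the station (S'→S): u = (0.97397 + 0.555)/(1 + 0.97397×0.555) = 1.52897/1.54055335 = 0.99248.

0.9925c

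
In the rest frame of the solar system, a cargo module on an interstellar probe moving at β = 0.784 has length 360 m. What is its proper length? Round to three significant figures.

580 m

γ = 1/√(1 − β²) = 1/√(1 − 0.614656) = 1/√0.385344 = 1/0.620761 = 1.6109.
Proper length: L₀ = γ·L = 1.6109 × 360 = 580 m.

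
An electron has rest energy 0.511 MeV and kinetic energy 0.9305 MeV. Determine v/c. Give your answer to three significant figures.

K = (γ−1)mc², so γ = 1 + 0.9305/0.511 = 2.8209.
Then v/c = √(1 − γ⁻²) = √(1 − 0.125668) = √0.874332 = 0.935.

0.935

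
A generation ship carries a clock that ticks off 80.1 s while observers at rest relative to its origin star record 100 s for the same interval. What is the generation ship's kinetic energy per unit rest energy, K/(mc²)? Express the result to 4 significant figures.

From Δt = γΔτ: γ = 100/80.1 = 1.24844.
K/(mc²) = γ − 1 = 1.24844 − 1 = 0.2484.

0.2484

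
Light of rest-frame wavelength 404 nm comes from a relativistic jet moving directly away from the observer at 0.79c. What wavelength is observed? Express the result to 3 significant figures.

1180 nm

Relativistic Doppler for wavelength: λ_obs = λ_src · √((1+β)/(1−β)).
With β = 0.79: factor = √(1.79/0.21) = 2.9196.
λ_obs = 404 × 2.9196 = 1180 nm.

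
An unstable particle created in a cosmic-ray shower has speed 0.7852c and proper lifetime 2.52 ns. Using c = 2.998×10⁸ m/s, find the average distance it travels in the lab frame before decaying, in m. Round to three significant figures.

γ = 1/√(1 − β²) = 1/√(1 − 0.61653904) = 1/√0.38346096 = 1/0.619242 = 1.6149.
Lab-frame lifetime: Δt = γτ = 1.6149 × 2.52 ns = 4.0695 ns.
Distance: d = vΔt = 0.7852 × 2.998×10⁸ m/s × 4.0695×10^-9 s = 0.958 m.

0.958 m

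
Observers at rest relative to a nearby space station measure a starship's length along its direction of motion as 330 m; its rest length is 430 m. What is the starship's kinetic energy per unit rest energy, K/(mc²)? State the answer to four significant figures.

From L = L₀/γ: γ = 430/330 = 1.30303.
Since K = (γ−1)mc², K/(mc²) = 1.30303 − 1 = 0.3030.

0.3030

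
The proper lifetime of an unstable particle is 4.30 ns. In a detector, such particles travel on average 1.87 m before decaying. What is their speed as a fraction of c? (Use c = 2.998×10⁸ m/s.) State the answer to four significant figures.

0.8233c

Lab distance = (lab lifetime)·v = γτ·βc, so βγ = d/(cτ) = 1.870/(2.998×10⁸ × 4.300×10^-9) = 1.4506.
With βγ = 1.4506: γ² = 1 + (βγ)² = 3.10424, and β = (βγ)/γ = 1.4506/1.76189 = 0.8233.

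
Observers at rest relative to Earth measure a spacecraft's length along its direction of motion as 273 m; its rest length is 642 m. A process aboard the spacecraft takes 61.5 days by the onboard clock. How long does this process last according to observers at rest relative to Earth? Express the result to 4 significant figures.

γ = L₀/L = 642/273 = 2.35165.
The same γ dilates the second interval: 2.35165 × 61.5 days = 144.6 days.

144.6 days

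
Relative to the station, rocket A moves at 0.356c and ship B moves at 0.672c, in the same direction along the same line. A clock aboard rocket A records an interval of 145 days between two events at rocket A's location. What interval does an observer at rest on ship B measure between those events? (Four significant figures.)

Transform rocket A's velocity into ship B's frame: (0.356 − 0.672)/(1 − 0.356·0.672) = −0.316/0.760768, so the relative speed is 0.41537c.
γ for this relative speed: γ = 1/√(1 − 0.172532) = 1.0993.
The clock on rocket A records proper time, so ship B measures Δt = γΔτ = 1.0993 × 145 = 159.4 days.

159.4 days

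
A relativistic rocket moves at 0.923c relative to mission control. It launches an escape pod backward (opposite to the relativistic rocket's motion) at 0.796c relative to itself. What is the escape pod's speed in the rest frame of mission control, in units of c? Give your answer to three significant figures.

Relativistic velocity addition: u = (u' + v)/(1 + u'v/c²), with u' = −0.796c and v = 0.923c.
Numerator: −0.796 + 0.923 = 0.127. Denominator: 1 + (−0.796)(0.923) = 0.265292.
u = 0.127/0.265292 = 0.47872, so the speed is 0.479c.

0.479c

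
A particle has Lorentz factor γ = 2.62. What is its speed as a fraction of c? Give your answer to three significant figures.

0.924c

β = √(1 − 1/γ²) = √(1 − 1/6.8644) = √0.854321 = 0.924.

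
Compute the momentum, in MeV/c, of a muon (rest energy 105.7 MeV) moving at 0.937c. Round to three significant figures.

β² = 0.877969, so γ = 1/√0.122031 = 2.8626.
Momentum: p = γβ·mc = 2.8626 × 0.937 × 105.7 MeV/c = 284 MeV/c.

284 MeV/c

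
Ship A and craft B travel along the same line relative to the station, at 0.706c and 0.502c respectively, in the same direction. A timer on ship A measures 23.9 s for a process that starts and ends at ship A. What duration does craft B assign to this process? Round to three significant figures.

25.2 s

Transform ship A's velocity into craft B's frame: (0.706 − 0.502)/(1 − 0.706·0.502) = 0.204/0.645588, so the relative speed is 0.31599c.
At |u| = 0.31599c, γ = (1 − 0.0998497)^(−1/2) = 1.054.
The clock on ship A records proper time, so craft B measures Δt = γΔτ = 1.054 × 23.9 = 25.2 s.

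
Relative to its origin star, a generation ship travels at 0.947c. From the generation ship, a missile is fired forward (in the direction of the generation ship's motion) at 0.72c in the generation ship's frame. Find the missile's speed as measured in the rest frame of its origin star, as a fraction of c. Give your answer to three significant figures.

0.991c

Relativistic velocity addition: u = (u' + v)/(1 + u'v/c²), with u' = 0.72c and v = 0.947c.
Numerator: 0.72 + 0.947 = 1.667. Denominator: 1 + (0.72)(0.947) = 1.68184.
u = 1.667/1.68184 = 0.99118, so the speed is 0.991c.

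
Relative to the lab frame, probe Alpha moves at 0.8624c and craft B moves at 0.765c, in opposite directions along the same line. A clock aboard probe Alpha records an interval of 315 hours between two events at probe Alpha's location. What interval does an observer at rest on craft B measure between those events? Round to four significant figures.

Transform probe Alpha's velocity into craft B's frame: (0.8624 + 0.765)/(1 + 0.8624·0.765) = 1.6274/1.659736, so the relative speed is 0.98052c.
At |u| = 0.98052c, γ = (1 − 0.961419)^(−1/2) = 5.0911.
The clock on probe Alpha records proper time, so craft B measures Δt = γΔτ = 5.0911 × 315 = 1604 hours.

1604 hours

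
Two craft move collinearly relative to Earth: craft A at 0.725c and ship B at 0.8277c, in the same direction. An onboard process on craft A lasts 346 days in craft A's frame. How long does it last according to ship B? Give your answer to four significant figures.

358.0 days

Speed of craft A in ship B's frame: u = (v_A − v_B)/(1 − v_A v_B/c²) = (0.725 − 0.8277)/(1 − 0.725×0.8277) = −0.1027/0.3999175 = −0.2568; |u| = 0.2568c.
At |u| = 0.2568c, γ = (1 − 0.0659462)^(−1/2) = 1.0347.
Craft A's interval is proper; time dilation gives Δt_B = γΔτ = 1.0347 × 346 days = 358.0 days.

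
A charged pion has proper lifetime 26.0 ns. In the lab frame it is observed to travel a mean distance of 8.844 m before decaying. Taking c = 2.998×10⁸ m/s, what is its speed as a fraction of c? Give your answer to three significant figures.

Let x = d/(cτ) = 8.844 m / (2.998×10⁸ m/s × 2.600×10^-8 s) = 1.1346. Since d = βγcτ, x = βγ = β/√(1−β²).
Solving: β² = x²/(1+x²) = 1.28732/2.28732 = 0.562807, so β = 0.750.

0.750c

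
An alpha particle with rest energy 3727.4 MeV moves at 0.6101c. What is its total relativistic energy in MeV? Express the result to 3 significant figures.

4700 MeV

Lorentz factor: γ = (1 − 0.37222201)^(−1/2) = 1.2621.
Total energy: E = γmc² = 1.2621 × 3727.4 MeV = 4700 MeV.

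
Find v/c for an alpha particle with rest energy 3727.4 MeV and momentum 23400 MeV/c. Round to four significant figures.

pc/(mc²) = 23400/3727.4 = 6.2778 = βγ = β/√(1−β²).
So β² = x²/(1 + x²) with x = 6.2778: x² = 39.4108, β² = 39.4108/40.4108 = 0.975254, β = 0.9875.

0.9875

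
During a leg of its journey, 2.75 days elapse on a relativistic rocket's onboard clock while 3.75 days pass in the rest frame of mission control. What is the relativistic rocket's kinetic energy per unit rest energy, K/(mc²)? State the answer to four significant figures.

The time-dilation ratio gives γ = 3.75/2.75 = 1.36364.
K/(mc²) = γ − 1 = 1.36364 − 1 = 0.3636.

0.3636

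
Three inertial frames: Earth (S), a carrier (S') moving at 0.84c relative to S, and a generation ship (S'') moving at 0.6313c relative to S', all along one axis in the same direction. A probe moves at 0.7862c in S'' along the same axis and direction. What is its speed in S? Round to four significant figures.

0.9953c

Apply u = (u'+v)/(1+u'v) twice. Probe in the carrier frame: (0.7862+0.6313)/(1+0.7862·0.6313) = 1.4175/1.49632806 = 0.94732c.
That velocity, transformed to the rest frame of Earth: (0.94732+0.84)/(1+0.94732·0.84) = 1.78732/1.7957488 = 0.99531c.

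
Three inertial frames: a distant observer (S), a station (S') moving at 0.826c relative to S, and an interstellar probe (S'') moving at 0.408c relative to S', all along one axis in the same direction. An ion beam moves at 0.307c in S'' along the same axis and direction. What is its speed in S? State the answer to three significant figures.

Compose velocities in two stages. Stage 1 (into S'): u₁ = (0.307+0.408)/(1+0.307×0.408) = 0.63541.
Stage 2 (into S): u = (0.63541+0.826)/(1+0.63541×0.826) = 0.9584, so the speed is 0.958c.

0.958c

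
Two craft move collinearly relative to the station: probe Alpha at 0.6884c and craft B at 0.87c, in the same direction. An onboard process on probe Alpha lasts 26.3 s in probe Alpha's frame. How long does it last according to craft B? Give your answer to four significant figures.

Transform probe Alpha's velocity into craft B's frame: (0.6884 − 0.87)/(1 − 0.6884·0.87) = −0.1816/0.401092, so the relative speed is 0.45276c.
γ for this relative speed: γ = 1/√(1 − 0.204992) = 1.1215.
Probe Alpha's interval is proper; time dilation gives Δt_B = γΔτ = 1.1215 × 26.3 s = 29.50 s.

29.50 s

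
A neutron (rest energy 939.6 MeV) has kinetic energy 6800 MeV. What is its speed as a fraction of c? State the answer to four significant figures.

0.9926c

γ = 1 + K/(mc²) = 1 + 6800/939.6 = 8.2371.
β = √(1 − 1/γ²) = √(1 − 0.0147384) = √0.9852616 = 0.9926.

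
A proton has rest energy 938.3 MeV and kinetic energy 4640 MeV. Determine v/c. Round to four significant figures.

K = (γ−1)mc², so γ = 1 + 4640/938.3 = 5.9451.
Then v/c = √(1 − γ⁻²) = √(1 − 0.0282932) = √0.9717068 = 0.9858.

0.9858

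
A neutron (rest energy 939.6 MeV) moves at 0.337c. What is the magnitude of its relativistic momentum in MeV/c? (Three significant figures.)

β² = 0.113569, so γ = 1/√0.886431 = 1.0621.
Momentum: p = γβ·mc = 1.0621 × 0.337 × 939.6 MeV/c = 336 MeV/c.

336 MeV/c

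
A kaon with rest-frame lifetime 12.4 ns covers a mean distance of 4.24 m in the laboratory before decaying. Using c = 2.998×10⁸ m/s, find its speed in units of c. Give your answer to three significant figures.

d = βγcτ ⇒ βγ = d/(cτ) = 4.240 m / (3.71752 m) = 1.1405.
β = (βγ)/√(1+(βγ)²) = 1.1405/√2.30074 = 0.752.

0.752c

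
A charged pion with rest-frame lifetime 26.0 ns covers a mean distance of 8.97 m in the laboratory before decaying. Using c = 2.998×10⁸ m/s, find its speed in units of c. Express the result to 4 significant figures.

0.7548c

Let x = d/(cτ) = 8.970 m / (2.998×10⁸ m/s × 2.600×10^-8 s) = 1.1508. Since d = βγcτ, x = βγ = β/√(1−β²).
Solving: β² = x²/(1+x²) = 1.32434/2.32434 = 0.56977, so β = 0.7548.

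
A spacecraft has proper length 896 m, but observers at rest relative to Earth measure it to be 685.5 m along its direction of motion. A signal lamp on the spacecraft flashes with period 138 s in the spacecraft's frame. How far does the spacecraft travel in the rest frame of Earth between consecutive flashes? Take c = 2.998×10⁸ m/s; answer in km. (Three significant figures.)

From L = L₀/γ: γ = 896/685.5 = 1.30708.
β = √(1 − 1/γ²) = 0.64395. Lab-frame period = γτ = 1.30708×138 s = 180.38 s. Distance = βc × γτ = 0.64395 × 2.998×10⁸ m/s × 180.38 s = 3.4823×10^10 m = 3.48×10^7 km.

3.48×10^7 km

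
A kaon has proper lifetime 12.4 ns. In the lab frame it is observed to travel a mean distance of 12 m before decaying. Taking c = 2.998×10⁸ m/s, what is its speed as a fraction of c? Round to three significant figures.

0.955c

Let x = d/(cτ) = 12.00 m / (2.998×10⁸ m/s × 1.240×10^-8 s) = 3.228. Since d = βγcτ, x = βγ = β/√(1−β²).
Solving: β² = x²/(1+x²) = 10.42/11.42 = 0.912434, so β = 0.955.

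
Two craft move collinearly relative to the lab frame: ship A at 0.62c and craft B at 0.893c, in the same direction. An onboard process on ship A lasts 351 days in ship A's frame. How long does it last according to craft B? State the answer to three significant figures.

The velocity of ship A relative to craft B is (0.62 − 0.893)c / (1 − 0.62×0.893) = −0.61164c; relative speed 0.61164c.
At |u| = 0.61164c, γ = (1 − 0.374103)^(−1/2) = 1.264.
The clock on ship A records proper time, so craft B measures Δt = γΔτ = 1.264 × 351 = 444 days.

444 days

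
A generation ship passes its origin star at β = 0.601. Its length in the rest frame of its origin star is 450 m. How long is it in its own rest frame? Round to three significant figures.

563 m

Lorentz factor: γ = (1 − 0.361201)^(−1/2) = 1.2512.
Proper length: L₀ = γ·L = 1.2512 × 450 = 563 m.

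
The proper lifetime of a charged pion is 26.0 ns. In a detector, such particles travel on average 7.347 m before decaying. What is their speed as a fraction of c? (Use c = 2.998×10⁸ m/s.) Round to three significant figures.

d = βγcτ ⇒ βγ = d/(cτ) = 7.347 m / (7.7948 m) = 0.94255.
β = (βγ)/√(1+(βγ)²) = 0.94255/√1.888401 = 0.686.

0.686c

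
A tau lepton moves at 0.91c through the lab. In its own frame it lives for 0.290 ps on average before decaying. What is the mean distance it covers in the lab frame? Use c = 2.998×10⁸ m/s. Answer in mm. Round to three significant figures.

0.191 mm

β² = 0.8281, so γ = 1/√0.1719 = 2.4119.
Lab-frame lifetime: Δt = γτ = 2.4119 × 0.290 ps = 0.69945 ps.
Distance: d = vΔt = 0.91 × 2.998×10⁸ m/s × 6.9945×10^-13 s = 1.91×10^-4 m = 0.191 mm.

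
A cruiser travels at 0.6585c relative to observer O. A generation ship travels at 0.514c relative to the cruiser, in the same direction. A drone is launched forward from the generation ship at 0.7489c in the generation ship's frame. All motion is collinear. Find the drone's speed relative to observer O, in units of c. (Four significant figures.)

First combine the drone and generation ship (S''→S'): u₁ = (0.7489 + 0.514)/(1 + 0.7489×0.514) = 1.2629/1.3849346 = 0.91188.
Then combine with the cruiser (S'→S): u = (0.91188 + 0.6585)/(1 + 0.91188×0.6585) = 1.57038/1.60047298 = 0.9812.

0.9812c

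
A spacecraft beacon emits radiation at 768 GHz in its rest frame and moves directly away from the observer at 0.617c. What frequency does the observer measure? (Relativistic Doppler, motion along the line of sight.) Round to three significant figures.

374 GHz

Relativistic Doppler (source moving away): f_obs = f_src · √((1−β)/(1+β)).
With β = 0.617: factor = √(0.383/1.617) = 0.48668.
f_obs = 768 × 0.48668 = 374 GHz.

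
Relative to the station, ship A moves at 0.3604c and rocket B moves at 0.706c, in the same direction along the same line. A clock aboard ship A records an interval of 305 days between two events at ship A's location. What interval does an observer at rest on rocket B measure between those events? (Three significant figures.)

The velocity of ship A relative to rocket B is (0.3604 − 0.706)c / (1 − 0.3604×0.706) = −0.46355c; relative speed 0.46355c.
γ for this relative speed: γ = 1/√(1 − 0.214879) = 1.1286.
Ship A's interval is proper; time dilation gives Δt_B = γΔτ = 1.1286 × 305 days = 344 days.

344 days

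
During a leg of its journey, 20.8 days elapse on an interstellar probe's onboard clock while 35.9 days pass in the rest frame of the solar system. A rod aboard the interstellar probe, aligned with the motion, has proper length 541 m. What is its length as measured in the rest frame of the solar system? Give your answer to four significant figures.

313.4 m

γ = Δt/Δτ = 35.9/20.8 = 1.72596.
L = L₀/γ = 541/1.72596 = 313.4 m.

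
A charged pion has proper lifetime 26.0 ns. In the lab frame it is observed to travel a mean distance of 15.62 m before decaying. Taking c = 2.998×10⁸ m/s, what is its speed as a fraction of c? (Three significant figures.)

0.895c

Let x = d/(cτ) = 15.62 m / (2.998×10⁸ m/s × 2.600×10^-8 s) = 2.0039. Since d = βγcτ, x = βγ = β/√(1−β²).
Solving: β² = x²/(1+x²) = 4.01562/5.01562 = 0.800623, so β = 0.895.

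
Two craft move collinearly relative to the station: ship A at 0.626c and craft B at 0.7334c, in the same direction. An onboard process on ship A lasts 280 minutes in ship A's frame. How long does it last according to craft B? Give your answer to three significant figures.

The velocity of ship A relative to craft B is (0.626 − 0.7334)c / (1 − 0.626×0.7334) = −0.19856c; relative speed 0.19856c.
At |u| = 0.19856c, γ = (1 − 0.0394261)^(−1/2) = 1.0203.
The clock on ship A records proper time, so craft B measures Δt = γΔτ = 1.0203 × 280 = 286 minutes.

286 minutes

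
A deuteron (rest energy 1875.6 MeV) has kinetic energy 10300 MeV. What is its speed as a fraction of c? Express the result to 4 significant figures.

0.9881c

γ = 1 + K/(mc²) = 1 + 10300/1875.6 = 6.4916.
β = √(1 − 1/γ²) = √(1 − 0.0237299) = √0.9762701 = 0.9881.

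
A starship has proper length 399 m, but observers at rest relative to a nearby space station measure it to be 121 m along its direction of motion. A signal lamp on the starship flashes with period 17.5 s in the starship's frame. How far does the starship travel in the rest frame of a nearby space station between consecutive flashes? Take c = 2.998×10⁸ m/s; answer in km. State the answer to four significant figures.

Length contraction gives γ = L₀/L = 399/121 = 3.29752.
β = √(1 − 1/γ²) = 0.95291. Lab-frame period = γτ = 3.29752×17.5 s = 57.707 s. Distance = βc × γτ = 0.95291 × 2.998×10⁸ m/s × 57.707 s = 1.6486×10^10 m = 1.649×10^7 km.

1.649×10^7 km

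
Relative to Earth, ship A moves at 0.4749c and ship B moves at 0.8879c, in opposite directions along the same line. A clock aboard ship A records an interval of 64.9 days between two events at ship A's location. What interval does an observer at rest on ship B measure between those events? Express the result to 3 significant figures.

Speed of ship A in ship B's frame: u = (v_A + v_B)/(1 + v_A v_B/c²) = (0.4749 + 0.8879)/(1 + 0.4749×0.8879) = 1.3628/1.42166371 = 0.9586; |u| = 0.9586c.
At |u| = 0.9586c, γ = (1 − 0.918914)^(−1/2) = 3.5118.
The clock on ship A records proper time, so ship B measures Δt = γΔτ = 3.5118 × 64.9 = 228 days.

228 days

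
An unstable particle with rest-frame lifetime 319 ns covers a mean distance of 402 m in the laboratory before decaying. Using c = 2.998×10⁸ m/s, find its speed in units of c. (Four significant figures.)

0.9728c

d = βγcτ ⇒ βγ = d/(cτ) = 402.0 m / (95.6362 m) = 4.2034.
β = (βγ)/√(1+(βγ)²) = 4.2034/√18.6686 = 0.9728.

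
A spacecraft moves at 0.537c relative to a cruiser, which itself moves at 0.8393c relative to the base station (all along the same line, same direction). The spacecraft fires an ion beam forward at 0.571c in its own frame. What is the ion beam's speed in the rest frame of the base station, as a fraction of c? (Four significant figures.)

0.9857c

First combine the ion beam and spacecraft (S''→S'): u₁ = (0.571 + 0.537)/(1 + 0.571×0.537) = 1.108/1.306627 = 0.84798.
Then combine with the cruiser (S'→S): u = (0.84798 + 0.8393)/(1 + 0.84798×0.8393) = 1.68728/1.711709614 = 0.98573.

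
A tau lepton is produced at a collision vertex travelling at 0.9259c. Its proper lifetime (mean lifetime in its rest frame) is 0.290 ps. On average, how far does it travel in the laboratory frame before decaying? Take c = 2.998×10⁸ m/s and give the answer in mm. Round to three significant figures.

0.213 mm

β² = 0.85729081, so γ = 1/√0.14270919 = 2.6471.
Lab-frame lifetime: Δt = γτ = 2.6471 × 0.290 ps = 0.76766 ps.
Distance: d = vΔt = 0.9259 × 2.998×10⁸ m/s × 7.6766×10^-13 s = 2.13×10^-4 m = 0.213 mm.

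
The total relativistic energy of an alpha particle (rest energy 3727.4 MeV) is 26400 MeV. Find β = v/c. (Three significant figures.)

γ = E/(mc²) = 26400/3727.4 = 7.0827.
β = √(1 − 1/γ²) = √(1 − 0.0199344) = √0.9800656 = 0.990.

0.990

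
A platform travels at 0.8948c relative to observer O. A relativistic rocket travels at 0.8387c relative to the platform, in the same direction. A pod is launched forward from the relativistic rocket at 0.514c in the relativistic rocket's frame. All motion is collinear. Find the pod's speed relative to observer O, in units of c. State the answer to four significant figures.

0.9969c

Compose velocities in two stages. Stage 1 (into S'): u₁ = (0.514+0.8387)/(1+0.514×0.8387) = 0.94522.
Stage 2 (into S): u = (0.94522+0.8948)/(1+0.94522×0.8948) = 0.99688, so the speed is 0.9969c.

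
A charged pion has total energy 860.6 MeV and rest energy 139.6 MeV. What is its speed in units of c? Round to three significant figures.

γ = E/(mc²) = 860.6/139.6 = 6.1648.
β = √(1 − 1/γ²) = √(1 − 0.0263125) = √0.9736875 = 0.987.

0.987c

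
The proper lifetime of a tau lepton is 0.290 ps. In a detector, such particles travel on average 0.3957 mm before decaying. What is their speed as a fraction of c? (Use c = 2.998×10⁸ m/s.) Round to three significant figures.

Let x = d/(cτ) = 3.957×10^-4 m / (2.998×10⁸ m/s × 2.900×10^-13 s) = 4.5513. Since d = βγcτ, x = βγ = β/√(1−β²).
Solving: β² = x²/(1+x²) = 20.7143/21.7143 = 0.953947, so β = 0.977.

0.977c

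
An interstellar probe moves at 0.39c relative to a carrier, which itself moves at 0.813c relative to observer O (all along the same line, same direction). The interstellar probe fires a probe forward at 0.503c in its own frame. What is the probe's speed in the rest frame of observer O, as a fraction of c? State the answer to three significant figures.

Apply u = (u'+v)/(1+u'v) twice. Probe in the carrier frame: (0.503+0.39)/(1+0.503·0.39) = 0.893/1.19617 = 0.74655c.
That velocity, transformed to the rest frame of observer O: (0.74655+0.813)/(1+0.74655·0.813) = 1.55955/1.60694515 = 0.97051c.

0.971c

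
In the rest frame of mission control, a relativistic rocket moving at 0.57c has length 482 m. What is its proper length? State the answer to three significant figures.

γ = 1/√(1 − β²) = 1/√(1 − 0.3249) = 1/√0.6751 = 1/0.821645 = 1.2171.
Proper length: L₀ = γ·L = 1.2171 × 482 = 587 m.

587 m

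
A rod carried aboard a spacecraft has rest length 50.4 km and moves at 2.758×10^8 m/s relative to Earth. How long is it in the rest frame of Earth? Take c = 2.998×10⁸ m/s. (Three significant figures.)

19.8 km

β = v/c = (2.758×10^8 m/s)/(2.998×10⁸ m/s) = 0.919947.
With β = 0.919947, γ = 1/√(1 − 0.919947²) = 1/√0.1536975 = 2.5507.
Length contraction: L = L₀/γ = 50.4/2.5507 = 19.8 km.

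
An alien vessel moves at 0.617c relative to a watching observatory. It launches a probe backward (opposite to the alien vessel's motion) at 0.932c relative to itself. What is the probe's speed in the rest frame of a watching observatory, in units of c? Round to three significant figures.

0.741c

In units of c, u = (u' + v)/(1 + u'v) with u' = −0.932 and v = 0.617.
Numerator: −0.932 + 0.617 = −0.315. Denominator: 1 + (−0.932)(0.617) = 0.424956.
u = −0.315/0.424956 = −0.74125, so the speed is 0.741c.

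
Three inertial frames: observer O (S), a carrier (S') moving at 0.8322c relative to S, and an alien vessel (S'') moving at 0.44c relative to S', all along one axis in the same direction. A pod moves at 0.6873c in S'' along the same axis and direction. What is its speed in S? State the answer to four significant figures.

First combine the pod and alien vessel (S''→S'): u₁ = (0.6873 + 0.44)/(1 + 0.6873×0.44) = 1.1273/1.302412 = 0.86555.
Then combine with the carrier (S'→S): u = (0.86555 + 0.8322)/(1 + 0.86555×0.8322) = 1.69775/1.72031071 = 0.98689.

0.9869c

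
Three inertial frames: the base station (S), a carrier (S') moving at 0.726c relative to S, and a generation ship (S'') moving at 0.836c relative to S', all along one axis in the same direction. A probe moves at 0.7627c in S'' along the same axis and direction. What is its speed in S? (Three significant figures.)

Apply u = (u'+v)/(1+u'v) twice. Probe in the carrier frame: (0.7627+0.836)/(1+0.7627·0.836) = 1.5987/1.6376172 = 0.97624c.
That velocity, transformed to the rest frame of the base station: (0.97624+0.726)/(1+0.97624·0.726) = 1.70224/1.70875024 = 0.99619c.

0.996c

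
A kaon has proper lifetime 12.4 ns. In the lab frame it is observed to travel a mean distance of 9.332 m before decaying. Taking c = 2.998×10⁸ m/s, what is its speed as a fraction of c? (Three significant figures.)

Let x = d/(cτ) = 9.332 m / (2.998×10⁸ m/s × 1.240×10^-8 s) = 2.5103. Since d = βγcτ, x = βγ = β/√(1−β²).
Solving: β² = x²/(1+x²) = 6.30161/7.30161 = 0.863044, so β = 0.929.

0.929c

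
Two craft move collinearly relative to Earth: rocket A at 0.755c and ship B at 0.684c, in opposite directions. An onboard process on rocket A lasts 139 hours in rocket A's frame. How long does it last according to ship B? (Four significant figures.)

The velocity of rocket A relative to ship B is (0.755 + 0.684)c / (1 + 0.755×0.684) = 0.94895c; relative speed 0.94895c.
At |u| = 0.94895c, γ = (1 − 0.900506)^(−1/2) = 3.1703.
Rocket A's interval is proper; time dilation gives Δt_B = γΔτ = 3.1703 × 139 hours = 440.7 hours.

440.7 hours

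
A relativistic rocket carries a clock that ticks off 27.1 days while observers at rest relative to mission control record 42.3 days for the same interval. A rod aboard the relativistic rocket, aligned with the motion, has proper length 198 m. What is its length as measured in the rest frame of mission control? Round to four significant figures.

126.9 m

From Δt = γΔτ: γ = 42.3/27.1 = 1.56089.
The rod contracts by the same γ: 198 m / 1.56089 = 126.9 m.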